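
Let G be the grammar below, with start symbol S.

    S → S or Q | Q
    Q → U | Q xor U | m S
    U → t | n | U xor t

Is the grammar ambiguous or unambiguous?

Witness: n xor t

Derivation 1: S ⇒ Q ⇒ U ⇒ U xor t ⇒ n xor t
Derivation 2: S ⇒ Q ⇒ Q xor U ⇒ U xor U ⇒ n xor U ⇒ n xor t

Two distinct leftmost derivations for the same string.

Ambiguous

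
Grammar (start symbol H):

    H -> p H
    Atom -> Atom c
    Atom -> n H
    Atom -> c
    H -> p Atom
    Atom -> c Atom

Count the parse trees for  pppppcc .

2

Parse trees for pppppcc:
  [H p [H p [H p [H p [H p [Atom [Atom c] c]]]]]]
  [H p [H p [H p [H p [H p [Atom c [Atom c]]]]]]]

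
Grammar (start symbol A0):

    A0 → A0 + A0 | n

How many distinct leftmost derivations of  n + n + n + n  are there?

5

Parse trees for n + n + n + n:
  [A0 [A0 n] + [A0 [A0 n] + [A0 [A0 n] + [A0 n]]]]
  [A0 [A0 n] + [A0 [A0 [A0 n] + [A0 n]] + [A0 n]]]
  [A0 [A0 [A0 n] + [A0 n]] + [A0 [A0 n] + [A0 n]]]
  [A0 [A0 [A0 n] + [A0 [A0 n] + [A0 n]]] + [A0 n]]
  [A0 [A0 [A0 [A0 n] + [A0 n]] + [A0 n]] + [A0 n]]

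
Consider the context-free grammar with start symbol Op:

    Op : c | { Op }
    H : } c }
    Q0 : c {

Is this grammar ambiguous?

Only Op is reachable from Op; ignoring the rest: L(Op) is { openⁿ atom closeⁿ : n ≥ 0 }. The bracket depth fixes n, and the derivation is forced at every step.

Unambiguous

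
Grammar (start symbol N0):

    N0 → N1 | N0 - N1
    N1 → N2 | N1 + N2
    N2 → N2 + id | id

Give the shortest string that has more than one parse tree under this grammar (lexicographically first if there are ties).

id + id

length 1: no string has ≥2 trees
length 3: id + id has 2 parse trees

Two derivations of id + id:
  N0 ⇒ N1 ⇒ N2 ⇒ N2 + id ⇒ id + id
  N0 ⇒ N1 ⇒ N1 + N2 ⇒ N2 + N2 ⇒ id + N2 ⇒ id + id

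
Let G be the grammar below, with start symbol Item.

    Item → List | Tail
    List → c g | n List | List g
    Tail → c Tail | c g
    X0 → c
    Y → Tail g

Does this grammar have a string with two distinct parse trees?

Ambiguous

Witness: c g

Derivation 1: Item ⇒ List ⇒ c g
Derivation 2: Item ⇒ Tail ⇒ c g

Two distinct leftmost derivations for the same string.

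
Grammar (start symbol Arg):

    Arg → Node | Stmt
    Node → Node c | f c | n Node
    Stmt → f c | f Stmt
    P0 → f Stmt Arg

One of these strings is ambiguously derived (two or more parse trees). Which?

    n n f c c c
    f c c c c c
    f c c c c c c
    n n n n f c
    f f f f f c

n n f c c c

n n f c c c: 6 trees
f c c c c c: 1 tree
f c c c c c c: 1 tree
n n n n f c: 1 tree
f f f f f c: 1 tree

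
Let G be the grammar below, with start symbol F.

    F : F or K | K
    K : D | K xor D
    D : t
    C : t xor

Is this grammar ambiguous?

Unambiguous

Only F, K, D are reachable from F; ignoring the rest: This is a standard precedence ladder (F over K over D), with each level left-recursive on its own operator ('or' at F, 'xor' at K). That structure is LR(1), hence unambiguous.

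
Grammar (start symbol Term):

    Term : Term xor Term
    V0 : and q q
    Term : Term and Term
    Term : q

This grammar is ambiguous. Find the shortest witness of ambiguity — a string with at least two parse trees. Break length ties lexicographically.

q and q and q

length 1: no string has ≥2 trees
length 3: no string has ≥2 trees
length 5: q and q and q has 2 parse trees

Two derivations of q and q and q:
  Term ⇒ Term and Term ⇒ Term and Term and Term ⇒ q and Term and Term ⇒ q and q and Term ⇒ q and q and q
  Term ⇒ Term and Term ⇒ q and Term ⇒ q and Term and Term ⇒ q and q and Term ⇒ q and q and q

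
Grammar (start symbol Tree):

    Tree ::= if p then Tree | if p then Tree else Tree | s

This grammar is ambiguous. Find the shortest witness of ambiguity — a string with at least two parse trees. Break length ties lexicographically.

if p then if p then s else s

length 1: no string has ≥2 trees
length 4: no string has ≥2 trees
length 6: no string has ≥2 trees
length 7: no string has ≥2 trees
length 9: if p then if p then s else s has 2 parse trees

Two derivations of if p then if p then s else s:
  Tree ⇒ if p then Tree ⇒ if p then if p then Tree else Tree ⇒ if p then if p then s else Tree ⇒ if p then if p then s else s
  Tree ⇒ if p then Tree else Tree ⇒ if p then if p then Tree else Tree ⇒ if p then if p then s else Tree ⇒ if p then if p then s else s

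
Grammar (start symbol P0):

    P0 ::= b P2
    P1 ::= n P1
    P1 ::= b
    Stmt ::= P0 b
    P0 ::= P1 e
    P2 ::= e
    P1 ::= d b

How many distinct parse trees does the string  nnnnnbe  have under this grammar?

1

Parse trees for nnnnnbe:
  [P0 [P1 n [P1 n [P1 n [P1 n [P1 n [P1 b]]]]]] e]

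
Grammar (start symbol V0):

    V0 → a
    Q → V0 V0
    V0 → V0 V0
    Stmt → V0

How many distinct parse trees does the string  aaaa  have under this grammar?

Parse trees for aaaa:
  [V0 [V0 a] [V0 [V0 a] [V0 [V0 a] [V0 a]]]]
  [V0 [V0 a] [V0 [V0 [V0 a] [V0 a]] [V0 a]]]
  [V0 [V0 [V0 a] [V0 a]] [V0 [V0 a] [V0 a]]]
  [V0 [V0 [V0 a] [V0 [V0 a] [V0 a]]] [V0 a]]
  [V0 [V0 [V0 [V0 a] [V0 a]] [V0 a]] [V0 a]]

5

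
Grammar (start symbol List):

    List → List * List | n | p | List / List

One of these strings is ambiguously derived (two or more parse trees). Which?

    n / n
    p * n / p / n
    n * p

p * n / p / n

n / n: 1 tree
p * n / p / n: 5 trees
n * p: 1 tree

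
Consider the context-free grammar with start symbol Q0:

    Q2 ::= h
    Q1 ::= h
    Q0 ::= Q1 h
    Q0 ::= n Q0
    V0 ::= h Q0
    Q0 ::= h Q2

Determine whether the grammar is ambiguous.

Ambiguous

Witness: h h

Derivation 1: Q0 ⇒ Q1 h ⇒ h h
Derivation 2: Q0 ⇒ h Q2 ⇒ h h

Two distinct leftmost derivations for the same string.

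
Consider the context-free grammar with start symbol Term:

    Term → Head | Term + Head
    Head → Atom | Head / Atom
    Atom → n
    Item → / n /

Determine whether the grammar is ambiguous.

Only Term, Head, Atom are reachable from Term; ignoring the rest: This is a standard precedence ladder (Term over Head over Atom), with each level left-recursive on its own operator ('+' at Term, '/' at Head). That structure is LR(1), hence unambiguous.

Unambiguous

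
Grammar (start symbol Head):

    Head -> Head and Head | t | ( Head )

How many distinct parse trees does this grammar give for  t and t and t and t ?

Parse trees for t and t and t and t:
  [Head [Head t] and [Head [Head t] and [Head [Head t] and [Head t]]]]
  [Head [Head t] and [Head [Head [Head t] and [Head t]] and [Head t]]]
  [Head [Head [Head t] and [Head t]] and [Head [Head t] and [Head t]]]
  [Head [Head [Head t] and [Head [Head t] and [Head t]]] and [Head t]]
  [Head [Head [Head [Head t] and [Head t]] and [Head t]] and [Head t]]

5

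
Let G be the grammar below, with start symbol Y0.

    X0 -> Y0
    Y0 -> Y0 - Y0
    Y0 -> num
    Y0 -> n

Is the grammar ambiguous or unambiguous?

Witness: n - n - n

Derivation 1: Y0 ⇒ Y0 - Y0 ⇒ Y0 - Y0 - Y0 ⇒ n - Y0 - Y0 ⇒ n - n - Y0 ⇒ n - n - n
Derivation 2: Y0 ⇒ Y0 - Y0 ⇒ n - Y0 ⇒ n - Y0 - Y0 ⇒ n - n - Y0 ⇒ n - n - n

Two distinct leftmost derivations for the same string.

Ambiguous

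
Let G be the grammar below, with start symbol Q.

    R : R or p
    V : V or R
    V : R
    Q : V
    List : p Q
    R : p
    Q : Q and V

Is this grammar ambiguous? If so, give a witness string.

Witness: p or p

Derivation 1: Q ⇒ V ⇒ V or R ⇒ R or R ⇒ p or R ⇒ p or p
Derivation 2: Q ⇒ V ⇒ R ⇒ R or p ⇒ p or p

Two distinct leftmost derivations for the same string.

Ambiguous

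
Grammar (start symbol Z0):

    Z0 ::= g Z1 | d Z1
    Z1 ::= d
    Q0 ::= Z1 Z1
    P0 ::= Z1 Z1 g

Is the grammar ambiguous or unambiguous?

Only Z0, Z1 are reachable from Z0; ignoring the rest: The reachable rules are right-linear with at most one rule per (nonterminal, next-terminal) pair. Each input token forces the next rule, so parsing is deterministic.

Unambiguous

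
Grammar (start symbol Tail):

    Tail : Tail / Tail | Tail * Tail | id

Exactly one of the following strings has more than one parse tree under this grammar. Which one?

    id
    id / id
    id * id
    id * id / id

id * id / id

id: 1 tree
id / id: 1 tree
id * id: 1 tree
id * id / id: 2 trees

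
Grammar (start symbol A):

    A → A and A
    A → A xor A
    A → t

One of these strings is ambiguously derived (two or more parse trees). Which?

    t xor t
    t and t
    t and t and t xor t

t and t and t xor t

t xor t: 1 tree
t and t: 1 tree
t and t and t xor t: 5 trees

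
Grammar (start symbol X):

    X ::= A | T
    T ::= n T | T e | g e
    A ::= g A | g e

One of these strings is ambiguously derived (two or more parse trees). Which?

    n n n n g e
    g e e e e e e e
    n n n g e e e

n n n n g e: 1 tree
g e e e e e e e: 1 tree
n n n g e e e: 10 trees

n n n g e e e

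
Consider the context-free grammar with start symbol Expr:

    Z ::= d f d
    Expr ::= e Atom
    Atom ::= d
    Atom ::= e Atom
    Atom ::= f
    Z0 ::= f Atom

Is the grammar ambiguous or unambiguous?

(Z0, Z are unreachable from Expr, so their rules don't affect L(Expr).) Restricted to the reachable nonterminals, every rule has the form A → t or A → t B, and no two rules for the same A share a first terminal. The grammar encodes a DFA — one run per string.

Unambiguous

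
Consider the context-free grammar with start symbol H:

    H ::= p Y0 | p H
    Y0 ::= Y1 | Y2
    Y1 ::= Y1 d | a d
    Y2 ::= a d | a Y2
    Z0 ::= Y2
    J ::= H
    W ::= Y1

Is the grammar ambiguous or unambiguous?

Ambiguous

Witness: p a d

Derivation 1: H ⇒ p Y0 ⇒ p Y1 ⇒ p a d
Derivation 2: H ⇒ p Y0 ⇒ p Y2 ⇒ p a d

Two distinct leftmost derivations for the same string.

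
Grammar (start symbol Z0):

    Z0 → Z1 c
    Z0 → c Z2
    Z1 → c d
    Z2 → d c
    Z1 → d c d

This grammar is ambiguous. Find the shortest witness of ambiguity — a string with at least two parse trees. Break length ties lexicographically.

c d c

length 3: c d c has 2 parse trees

Two derivations of c d c:
  Z0 ⇒ Z1 c ⇒ c d c
  Z0 ⇒ c Z2 ⇒ c d c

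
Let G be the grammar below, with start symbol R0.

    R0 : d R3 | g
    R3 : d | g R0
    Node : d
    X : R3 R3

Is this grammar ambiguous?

(Node, X are unreachable from R0, so their rules don't affect L(R0).) The reachable rules are right-linear with at most one rule per (nonterminal, next-terminal) pair. Each input token forces the next rule, so parsing is deterministic.

Unambiguous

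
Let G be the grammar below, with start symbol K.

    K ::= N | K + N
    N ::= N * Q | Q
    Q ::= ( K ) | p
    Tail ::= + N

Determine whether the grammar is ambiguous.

Only K, N, Q are reachable from K; ignoring the rest: K → K + N | N  ;  N → N * Q | Q  — a left-associative chain with Q at the bottom. Each string factors uniquely by precedence.

Unambiguous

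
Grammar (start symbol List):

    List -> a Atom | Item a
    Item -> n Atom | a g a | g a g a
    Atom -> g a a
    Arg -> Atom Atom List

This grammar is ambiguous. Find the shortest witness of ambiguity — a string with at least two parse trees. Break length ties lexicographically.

length 4: a g a a has 2 parse trees

Two derivations of a g a a:
  List ⇒ a Atom ⇒ a g a a
  List ⇒ Item a ⇒ a g a a

a g a a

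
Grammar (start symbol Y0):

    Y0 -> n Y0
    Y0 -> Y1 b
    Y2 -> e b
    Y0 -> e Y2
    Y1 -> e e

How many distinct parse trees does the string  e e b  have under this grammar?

2

Parse trees for e e b:
  [Y0 [Y1 e e] b]
  [Y0 e [Y2 e b]]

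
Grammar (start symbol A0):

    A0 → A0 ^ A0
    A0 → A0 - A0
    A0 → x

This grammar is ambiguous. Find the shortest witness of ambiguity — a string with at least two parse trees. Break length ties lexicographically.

x - x - x

length 1: no string has ≥2 trees
length 3: no string has ≥2 trees
length 5: x - x - x has 2 parse trees

Two derivations of x - x - x:
  A0 ⇒ A0 - A0 ⇒ A0 - A0 - A0 ⇒ x - A0 - A0 ⇒ x - x - A0 ⇒ x - x - x
  A0 ⇒ A0 - A0 ⇒ x - A0 ⇒ x - A0 - A0 ⇒ x - x - A0 ⇒ x - x - x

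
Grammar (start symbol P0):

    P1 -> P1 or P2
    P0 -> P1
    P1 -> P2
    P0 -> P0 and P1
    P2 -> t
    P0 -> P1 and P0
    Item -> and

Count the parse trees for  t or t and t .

Parse trees for t or t and t:
  [P0 [P0 [P1 [P1 [P2 t]] or [P2 t]]] and [P1 [P2 t]]]
  [P0 [P1 [P1 [P2 t]] or [P2 t]] and [P0 [P1 [P2 t]]]]

2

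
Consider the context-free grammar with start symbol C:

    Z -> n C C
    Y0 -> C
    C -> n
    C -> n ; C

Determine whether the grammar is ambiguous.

Unambiguous

(Y0, Z are unreachable from C, so their rules don't affect L(C).) The reachable grammar is A → atom sep A | atom. Each atom is followed by either the separator (recurse) or end-of-string (stop) — no choice point.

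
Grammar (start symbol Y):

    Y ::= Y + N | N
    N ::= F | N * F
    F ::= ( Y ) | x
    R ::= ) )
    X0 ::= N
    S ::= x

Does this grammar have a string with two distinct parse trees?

Unambiguous

Only Y, N, F are reachable from Y; ignoring the rest: Y → Y + N | N  ;  N → N * F | F  — a left-associative chain with F at the bottom. Each string factors uniquely by precedence.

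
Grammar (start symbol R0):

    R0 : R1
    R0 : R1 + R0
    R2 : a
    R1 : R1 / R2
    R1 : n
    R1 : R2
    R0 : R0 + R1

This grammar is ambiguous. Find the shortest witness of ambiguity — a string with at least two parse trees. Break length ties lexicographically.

a + a

length 1: no string has ≥2 trees
length 3: a + a has 2 parse trees

Two derivations of a + a:
  R0 ⇒ R1 + R0 ⇒ R2 + R0 ⇒ a + R0 ⇒ a + R1 ⇒ a + R2 ⇒ a + a
  R0 ⇒ R0 + R1 ⇒ R1 + R1 ⇒ R2 + R1 ⇒ a + R1 ⇒ a + R2 ⇒ a + a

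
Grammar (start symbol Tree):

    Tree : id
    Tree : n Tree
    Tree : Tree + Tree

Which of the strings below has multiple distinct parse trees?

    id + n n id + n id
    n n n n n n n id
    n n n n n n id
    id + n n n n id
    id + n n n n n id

id + n n id + n id: 4 trees
n n n n n n n id: 1 tree
n n n n n n id: 1 tree
id + n n n n id: 1 tree
id + n n n n n id: 1 tree

id + n n id + n id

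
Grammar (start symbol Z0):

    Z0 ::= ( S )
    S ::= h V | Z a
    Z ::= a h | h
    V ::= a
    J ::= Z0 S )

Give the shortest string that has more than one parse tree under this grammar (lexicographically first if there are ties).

length 4: ( h a ) has 2 parse trees

Two derivations of ( h a ):
  Z0 ⇒ ( S ) ⇒ ( h V ) ⇒ ( h a )
  Z0 ⇒ ( S ) ⇒ ( Z a ) ⇒ ( h a )

( h a )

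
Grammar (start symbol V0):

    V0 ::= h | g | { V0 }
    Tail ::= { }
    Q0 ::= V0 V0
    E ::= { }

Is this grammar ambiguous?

Unambiguous

Only V0 is reachable from V0; ignoring the rest: L(V0) is { openⁿ atom closeⁿ : n ≥ 0 }. The bracket depth fixes n, and the derivation is forced at every step.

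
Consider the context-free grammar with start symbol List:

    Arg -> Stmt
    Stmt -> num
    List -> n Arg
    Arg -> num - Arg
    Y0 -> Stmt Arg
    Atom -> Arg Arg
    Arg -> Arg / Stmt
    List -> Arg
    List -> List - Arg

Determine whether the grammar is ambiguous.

Witness: num - num

Derivation 1: List ⇒ Arg ⇒ num - Arg ⇒ num - Stmt ⇒ num - num
Derivation 2: List ⇒ List - Arg ⇒ Arg - Arg ⇒ Stmt - Arg ⇒ num - Arg ⇒ num - Stmt ⇒ num - num

Two distinct leftmost derivations for the same string.

Ambiguous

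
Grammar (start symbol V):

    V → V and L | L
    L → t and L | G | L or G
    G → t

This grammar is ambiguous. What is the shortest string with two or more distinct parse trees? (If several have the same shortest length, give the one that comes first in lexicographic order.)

length 1: no string has ≥2 trees
length 3: t and t has 2 parse trees

Two derivations of t and t:
  V ⇒ V and L ⇒ L and L ⇒ G and L ⇒ t and L ⇒ t and G ⇒ t and t
  V ⇒ L ⇒ t and L ⇒ t and G ⇒ t and t

t and t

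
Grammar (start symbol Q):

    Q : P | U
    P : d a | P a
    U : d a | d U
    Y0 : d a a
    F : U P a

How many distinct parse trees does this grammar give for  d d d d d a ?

Parse trees for d d d d d a:
  [Q [U d [U d [U d [U d [U d a]]]]]]

1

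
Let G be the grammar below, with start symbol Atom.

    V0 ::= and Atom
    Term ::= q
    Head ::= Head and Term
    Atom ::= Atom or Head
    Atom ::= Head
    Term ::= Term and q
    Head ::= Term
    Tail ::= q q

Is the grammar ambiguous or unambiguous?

Witness: q and q

Derivation 1: Atom ⇒ Head ⇒ Head and Term ⇒ Term and Term ⇒ q and Term ⇒ q and q
Derivation 2: Atom ⇒ Head ⇒ Term ⇒ Term and q ⇒ q and q

Two distinct leftmost derivations for the same string.

Ambiguous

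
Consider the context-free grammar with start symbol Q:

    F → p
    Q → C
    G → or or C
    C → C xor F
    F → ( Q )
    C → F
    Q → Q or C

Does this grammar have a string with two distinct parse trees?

(G is unreachable from Q, so its rules don't affect L(Q).) Q → Q or C | C  ;  C → C xor F | F  — a left-associative chain with F at the bottom. Each string factors uniquely by precedence.

Unambiguous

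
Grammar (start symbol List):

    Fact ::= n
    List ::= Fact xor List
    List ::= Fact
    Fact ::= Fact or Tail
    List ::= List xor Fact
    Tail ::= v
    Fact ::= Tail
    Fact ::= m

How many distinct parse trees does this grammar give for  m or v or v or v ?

Parse trees for m or v or v or v:
  [List [Fact [Fact [Fact [Fact m] or [Tail v]] or [Tail v]] or [Tail v]]]

1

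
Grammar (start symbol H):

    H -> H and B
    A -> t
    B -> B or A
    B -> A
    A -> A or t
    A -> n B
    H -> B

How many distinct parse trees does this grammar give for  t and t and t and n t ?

1

Parse trees for t and t and t and n t:
  [H [H [H [H [B [A t]]] and [B [A t]]] and [B [A t]]] and [B [A n [B [A t]]]]]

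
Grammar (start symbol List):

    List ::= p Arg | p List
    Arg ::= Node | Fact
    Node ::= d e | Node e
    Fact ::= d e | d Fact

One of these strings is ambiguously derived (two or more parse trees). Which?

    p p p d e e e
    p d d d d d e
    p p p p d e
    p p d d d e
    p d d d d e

p p p p d e

p p p d e e e: 1 tree
p d d d d d e: 1 tree
p p p p d e: 2 trees
p p d d d e: 1 tree
p d d d d e: 1 tree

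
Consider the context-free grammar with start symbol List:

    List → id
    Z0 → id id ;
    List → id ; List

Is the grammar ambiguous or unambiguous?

Unambiguous

Only List is reachable from List; ignoring the rest: Right-recursive list with a separator: after each atom, whether the separator follows determines the rule. One parse per string.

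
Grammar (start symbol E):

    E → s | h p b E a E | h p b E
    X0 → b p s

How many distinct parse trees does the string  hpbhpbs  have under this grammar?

1

Parse trees for hpbhpbs:
  [E h p b [E h p b [E s]]]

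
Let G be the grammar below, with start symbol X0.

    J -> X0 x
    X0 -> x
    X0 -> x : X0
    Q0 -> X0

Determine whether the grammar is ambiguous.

Unambiguous

(Q0, J are unreachable from X0, so their rules don't affect L(X0).) Right-recursive list with a separator: after each atom, whether the separator follows determines the rule. One parse per string.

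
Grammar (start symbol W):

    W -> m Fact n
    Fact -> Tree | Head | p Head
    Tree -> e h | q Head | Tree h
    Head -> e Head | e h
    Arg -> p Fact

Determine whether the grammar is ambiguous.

Witness: m e h n

Derivation 1: W ⇒ m Fact n ⇒ m Tree n ⇒ m e h n
Derivation 2: W ⇒ m Fact n ⇒ m Head n ⇒ m e h n

Two distinct leftmost derivations for the same string.

Ambiguous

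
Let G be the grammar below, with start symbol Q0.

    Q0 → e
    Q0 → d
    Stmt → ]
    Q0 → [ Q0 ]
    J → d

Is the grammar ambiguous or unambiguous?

Only Q0 is reachable from Q0; ignoring the rest: Each string is a nest of matched brackets around a single atom. An opening bracket forces the recursive rule; an atom forces the base rule.

Unambiguous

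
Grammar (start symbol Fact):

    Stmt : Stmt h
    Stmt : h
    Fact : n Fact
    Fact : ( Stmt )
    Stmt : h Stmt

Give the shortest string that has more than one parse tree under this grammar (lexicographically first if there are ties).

( h h )

length 3: no string has ≥2 trees
length 4: ( h h ) has 2 parse trees

Two derivations of ( h h ):
  Fact ⇒ ( Stmt ) ⇒ ( Stmt h ) ⇒ ( h h )
  Fact ⇒ ( Stmt ) ⇒ ( h Stmt ) ⇒ ( h h )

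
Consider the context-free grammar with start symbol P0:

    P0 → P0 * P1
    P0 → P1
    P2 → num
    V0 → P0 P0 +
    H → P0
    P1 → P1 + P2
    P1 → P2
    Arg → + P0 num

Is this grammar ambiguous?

Unambiguous

Only P0, P1, P2 are reachable from P0; ignoring the rest: P0 → P0 * P1 | P1  ;  P1 → P1 + P2 | P2  — a left-associative chain with P2 at the bottom. Each string factors uniquely by precedence.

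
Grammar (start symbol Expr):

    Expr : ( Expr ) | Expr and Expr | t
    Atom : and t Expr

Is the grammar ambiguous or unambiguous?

Ambiguous

Witness: t and t and t

Derivation 1: Expr ⇒ Expr and Expr ⇒ Expr and Expr and Expr ⇒ t and Expr and Expr ⇒ t and t and Expr ⇒ t and t and t
Derivation 2: Expr ⇒ Expr and Expr ⇒ t and Expr ⇒ t and Expr and Expr ⇒ t and t and Expr ⇒ t and t and t

Two distinct leftmost derivations for the same string.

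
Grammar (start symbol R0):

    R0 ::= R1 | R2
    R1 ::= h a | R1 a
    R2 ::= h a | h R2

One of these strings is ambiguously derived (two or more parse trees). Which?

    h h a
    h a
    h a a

h a

h h a: 1 tree
h a: 2 trees
h a a: 1 tree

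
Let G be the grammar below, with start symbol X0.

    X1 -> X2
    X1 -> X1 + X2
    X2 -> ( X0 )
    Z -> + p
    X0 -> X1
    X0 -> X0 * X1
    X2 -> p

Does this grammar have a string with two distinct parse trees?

Only X0, X1, X2 are reachable from X0; ignoring the rest: The grammar is stratified — X0 handles '*' (left-recursive), X1 handles '+', X2 atoms. Each operator has a fixed associativity and precedence level, so every string has one parse.

Unambiguous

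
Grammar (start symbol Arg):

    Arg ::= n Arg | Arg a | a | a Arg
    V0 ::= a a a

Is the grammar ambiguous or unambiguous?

Ambiguous

Witness: a a

Derivation 1: Arg ⇒ Arg a ⇒ a a
Derivation 2: Arg ⇒ a Arg ⇒ a a

Two distinct leftmost derivations for the same string.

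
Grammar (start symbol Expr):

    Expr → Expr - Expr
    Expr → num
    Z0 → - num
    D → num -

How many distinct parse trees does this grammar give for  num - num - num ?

2

Parse trees for num - num - num:
  [Expr [Expr num] - [Expr [Expr num] - [Expr num]]]
  [Expr [Expr [Expr num] - [Expr num]] - [Expr num]]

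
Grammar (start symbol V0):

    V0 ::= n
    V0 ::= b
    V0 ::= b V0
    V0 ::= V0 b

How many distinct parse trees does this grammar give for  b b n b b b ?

Parse trees for b b n b b b (showing first 6 of 10):
  [V0 b [V0 b [V0 [V0 [V0 [V0 n] b] b] b]]]
  [V0 b [V0 [V0 b [V0 [V0 [V0 n] b] b]] b]]
  [V0 b [V0 [V0 [V0 b [V0 [V0 n] b]] b] b]]
  [V0 b [V0 [V0 [V0 [V0 b [V0 n]] b] b] b]]
  [V0 [V0 b [V0 b [V0 [V0 [V0 n] b] b]]] b]
  [V0 [V0 b [V0 [V0 b [V0 [V0 n] b]] b]] b]

10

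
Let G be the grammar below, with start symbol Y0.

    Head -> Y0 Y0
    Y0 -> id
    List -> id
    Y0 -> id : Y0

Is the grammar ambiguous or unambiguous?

Unambiguous

(Head, List are unreachable from Y0, so their rules don't affect L(Y0).) The reachable grammar is A → atom sep A | atom. Each atom is followed by either the separator (recurse) or end-of-string (stop) — no choice point.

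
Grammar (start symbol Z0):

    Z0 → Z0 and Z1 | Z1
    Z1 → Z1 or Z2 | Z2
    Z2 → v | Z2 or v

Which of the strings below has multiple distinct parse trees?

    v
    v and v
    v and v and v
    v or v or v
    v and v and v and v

v or v or v

v: 1 tree
v and v: 1 tree
v and v and v: 1 tree
v or v or v: 4 trees
v and v and v and v: 1 tree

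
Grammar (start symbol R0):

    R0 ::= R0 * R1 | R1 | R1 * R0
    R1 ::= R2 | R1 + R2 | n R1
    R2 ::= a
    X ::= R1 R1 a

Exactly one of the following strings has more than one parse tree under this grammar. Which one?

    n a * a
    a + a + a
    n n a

n a * a: 2 trees
a + a + a: 1 tree
n n a: 1 tree

n a * a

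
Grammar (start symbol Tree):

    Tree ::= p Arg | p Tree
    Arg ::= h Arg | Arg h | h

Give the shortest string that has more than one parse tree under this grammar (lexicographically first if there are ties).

length 2: no string has ≥2 trees
length 3: p h h has 2 parse trees

Two derivations of p h h:
  Tree ⇒ p Arg ⇒ p h Arg ⇒ p h h
  Tree ⇒ p Arg ⇒ p Arg h ⇒ p h h

p h h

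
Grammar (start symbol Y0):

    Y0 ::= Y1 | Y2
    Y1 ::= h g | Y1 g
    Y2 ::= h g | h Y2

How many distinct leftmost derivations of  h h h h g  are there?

1

Parse trees for h h h h g:
  [Y0 [Y2 h [Y2 h [Y2 h [Y2 h g]]]]]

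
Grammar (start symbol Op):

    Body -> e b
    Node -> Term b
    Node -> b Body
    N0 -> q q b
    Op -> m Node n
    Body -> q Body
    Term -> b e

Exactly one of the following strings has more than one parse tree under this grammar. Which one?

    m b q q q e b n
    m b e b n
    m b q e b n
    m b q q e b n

m b e b n

m b q q q e b n: 1 tree
m b e b n: 2 trees
m b q e b n: 1 tree
m b q q e b n: 1 tree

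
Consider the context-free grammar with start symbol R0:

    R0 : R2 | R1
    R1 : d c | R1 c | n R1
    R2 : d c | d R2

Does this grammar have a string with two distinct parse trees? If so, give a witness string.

Ambiguous

Witness: d c

Derivation 1: R0 ⇒ R2 ⇒ d c
Derivation 2: R0 ⇒ R1 ⇒ d c

Two distinct leftmost derivations for the same string.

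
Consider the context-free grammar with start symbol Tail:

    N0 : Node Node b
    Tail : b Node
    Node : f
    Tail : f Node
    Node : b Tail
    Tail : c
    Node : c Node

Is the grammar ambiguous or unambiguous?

Unambiguous

(N0 is unreachable from Tail, so its rules don't affect L(Tail).) Each reachable nonterminal has at most one production per leading terminal, and all productions are right-linear; the derivation is determined token-by-token.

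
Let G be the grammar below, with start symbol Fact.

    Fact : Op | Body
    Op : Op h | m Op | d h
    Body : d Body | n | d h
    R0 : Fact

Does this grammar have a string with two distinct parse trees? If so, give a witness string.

Witness: d h

Derivation 1: Fact ⇒ Op ⇒ d h
Derivation 2: Fact ⇒ Body ⇒ d h

Two distinct leftmost derivations for the same string.

Ambiguous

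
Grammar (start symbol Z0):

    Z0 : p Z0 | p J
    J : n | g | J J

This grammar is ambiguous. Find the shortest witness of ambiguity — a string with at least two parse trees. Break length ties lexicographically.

p g g g

length 2: no string has ≥2 trees
length 3: no string has ≥2 trees
length 4: p g g g has 2 parse trees

Two derivations of p g g g:
  Z0 ⇒ p J ⇒ p J J ⇒ p g J ⇒ p g J J ⇒ p g g J ⇒ p g g g
  Z0 ⇒ p J ⇒ p J J ⇒ p J J J ⇒ p g J J ⇒ p g g J ⇒ p g g g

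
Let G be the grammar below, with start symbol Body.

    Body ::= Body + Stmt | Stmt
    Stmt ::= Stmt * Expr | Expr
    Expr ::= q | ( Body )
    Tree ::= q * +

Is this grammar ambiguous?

Unambiguous

(Tree is unreachable from Body, so its rules don't affect L(Body).) This is a standard precedence ladder (Body over Stmt over Expr), with each level left-recursive on its own operator ('+' at Body, '*' at Stmt). That structure is LR(1), hence unambiguous.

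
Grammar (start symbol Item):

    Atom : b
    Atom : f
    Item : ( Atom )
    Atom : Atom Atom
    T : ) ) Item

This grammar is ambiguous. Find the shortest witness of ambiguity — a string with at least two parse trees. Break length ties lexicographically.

length 3: no string has ≥2 trees
length 4: no string has ≥2 trees
length 5: ( b b b ) has 2 parse trees

Two derivations of ( b b b ):
  Item ⇒ ( Atom ) ⇒ ( Atom Atom ) ⇒ ( b Atom ) ⇒ ( b Atom Atom ) ⇒ ( b b Atom ) ⇒ ( b b b )
  Item ⇒ ( Atom ) ⇒ ( Atom Atom ) ⇒ ( Atom Atom Atom ) ⇒ ( b Atom Atom ) ⇒ ( b b Atom ) ⇒ ( b b b )

( b b b )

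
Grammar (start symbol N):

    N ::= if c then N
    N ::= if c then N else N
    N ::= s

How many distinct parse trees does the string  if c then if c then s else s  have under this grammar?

2

Parse trees for if c then if c then s else s:
  [N if c then [N if c then [N s] else [N s]]]
  [N if c then [N if c then [N s]] else [N s]]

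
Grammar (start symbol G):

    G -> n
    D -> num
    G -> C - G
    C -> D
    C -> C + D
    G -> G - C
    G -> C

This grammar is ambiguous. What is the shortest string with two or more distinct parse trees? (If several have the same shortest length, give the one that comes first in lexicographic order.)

length 1: no string has ≥2 trees
length 3: num - num has 2 parse trees

Two derivations of num - num:
  G ⇒ C - G ⇒ D - G ⇒ num - G ⇒ num - C ⇒ num - D ⇒ num - num
  G ⇒ G - C ⇒ C - C ⇒ D - C ⇒ num - C ⇒ num - D ⇒ num - num

num - num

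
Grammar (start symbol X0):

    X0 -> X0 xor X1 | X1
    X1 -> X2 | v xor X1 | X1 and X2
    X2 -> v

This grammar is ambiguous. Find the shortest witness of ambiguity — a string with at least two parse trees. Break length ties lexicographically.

length 1: no string has ≥2 trees
length 3: v xor v has 2 parse trees

Two derivations of v xor v:
  X0 ⇒ X0 xor X1 ⇒ X1 xor X1 ⇒ X2 xor X1 ⇒ v xor X1 ⇒ v xor X2 ⇒ v xor v
  X0 ⇒ X1 ⇒ v xor X1 ⇒ v xor X2 ⇒ v xor v

v xor v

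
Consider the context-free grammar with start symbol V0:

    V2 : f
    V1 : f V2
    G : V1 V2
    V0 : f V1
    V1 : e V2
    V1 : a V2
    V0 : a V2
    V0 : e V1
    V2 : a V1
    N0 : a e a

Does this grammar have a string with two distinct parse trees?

Unambiguous

Only V0, V1, V2 are reachable from V0; ignoring the rest: The reachable rules are right-linear with at most one rule per (nonterminal, next-terminal) pair. Each input token forces the next rule, so parsing is deterministic.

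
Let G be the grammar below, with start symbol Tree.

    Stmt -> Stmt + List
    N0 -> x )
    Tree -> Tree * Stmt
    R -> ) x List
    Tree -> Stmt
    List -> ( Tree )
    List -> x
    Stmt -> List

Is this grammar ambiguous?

Only Tree, Stmt, List are reachable from Tree; ignoring the rest: The grammar is stratified — Tree handles '*' (left-recursive), Stmt handles '+', List atoms. Each operator has a fixed associativity and precedence level, so every string has one parse.

Unambiguous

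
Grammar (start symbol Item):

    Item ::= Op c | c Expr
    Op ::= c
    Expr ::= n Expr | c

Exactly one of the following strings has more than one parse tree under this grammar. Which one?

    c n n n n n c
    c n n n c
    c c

c c

c n n n n n c: 1 tree
c n n n c: 1 tree
c c: 2 trees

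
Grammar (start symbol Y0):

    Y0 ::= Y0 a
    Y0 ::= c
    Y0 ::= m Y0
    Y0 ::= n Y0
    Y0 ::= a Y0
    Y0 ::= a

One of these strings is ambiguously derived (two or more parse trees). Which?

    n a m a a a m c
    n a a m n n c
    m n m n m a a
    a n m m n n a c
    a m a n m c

m n m n m a a

n a m a a a m c: 1 tree
n a a m n n c: 1 tree
m n m n m a a: 7 trees
a n m m n n a c: 1 tree
a m a n m c: 1 tree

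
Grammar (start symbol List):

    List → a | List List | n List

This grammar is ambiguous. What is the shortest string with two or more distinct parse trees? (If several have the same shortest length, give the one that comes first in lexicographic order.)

a a a

length 1: no string has ≥2 trees
length 2: no string has ≥2 trees
length 3: a a a has 2 parse trees

Two derivations of a a a:
  List ⇒ List List ⇒ a List ⇒ a List List ⇒ a a List ⇒ a a a
  List ⇒ List List ⇒ List List List ⇒ a List List ⇒ a a List ⇒ a a a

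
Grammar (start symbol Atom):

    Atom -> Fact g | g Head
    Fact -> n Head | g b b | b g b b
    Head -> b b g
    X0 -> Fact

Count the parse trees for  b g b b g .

Parse trees for b g b b g:
  [Atom [Fact b g b b] g]

1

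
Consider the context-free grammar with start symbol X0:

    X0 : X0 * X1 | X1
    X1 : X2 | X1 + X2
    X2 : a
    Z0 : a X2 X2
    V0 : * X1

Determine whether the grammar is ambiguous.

Unambiguous

(Z0, V0 are unreachable from X0, so their rules don't affect L(X0).) The grammar is stratified — X0 handles '*' (left-recursive), X1 handles '+', X2 atoms. Each operator has a fixed associativity and precedence level, so every string has one parse.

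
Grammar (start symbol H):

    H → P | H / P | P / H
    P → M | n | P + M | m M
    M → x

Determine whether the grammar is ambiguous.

Witness: n / n

Derivation 1: H ⇒ H / P ⇒ P / P ⇒ n / P ⇒ n / n
Derivation 2: H ⇒ P / H ⇒ n / H ⇒ n / P ⇒ n / n

Two distinct leftmost derivations for the same string.

Ambiguous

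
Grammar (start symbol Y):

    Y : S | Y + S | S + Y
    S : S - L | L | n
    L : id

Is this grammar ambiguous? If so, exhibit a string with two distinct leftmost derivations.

Ambiguous

Witness: id + id

Derivation 1: Y ⇒ Y + S ⇒ S + S ⇒ L + S ⇒ id + S ⇒ id + L ⇒ id + id
Derivation 2: Y ⇒ S + Y ⇒ L + Y ⇒ id + Y ⇒ id + S ⇒ id + L ⇒ id + id

Two distinct leftmost derivations for the same string.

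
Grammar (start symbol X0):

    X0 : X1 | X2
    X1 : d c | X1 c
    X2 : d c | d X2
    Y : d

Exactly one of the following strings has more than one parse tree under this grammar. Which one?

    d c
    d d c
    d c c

d c: 2 trees
d d c: 1 tree
d c c: 1 tree

d c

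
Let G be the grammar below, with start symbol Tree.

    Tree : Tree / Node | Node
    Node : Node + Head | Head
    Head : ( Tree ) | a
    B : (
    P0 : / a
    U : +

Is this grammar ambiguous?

Unambiguous

Only Tree, Node, Head are reachable from Tree; ignoring the rest: The grammar is stratified — Tree handles '/' (left-recursive), Node handles '+', Head atoms. Each operator has a fixed associativity and precedence level, so every string has one parse.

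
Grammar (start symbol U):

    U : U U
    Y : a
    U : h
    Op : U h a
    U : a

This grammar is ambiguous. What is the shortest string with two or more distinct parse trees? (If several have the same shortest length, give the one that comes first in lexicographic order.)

length 1: no string has ≥2 trees
length 2: no string has ≥2 trees
length 3: a a a has 2 parse trees

Two derivations of a a a:
  U ⇒ U U ⇒ U U U ⇒ a U U ⇒ a a U ⇒ a a a
  U ⇒ U U ⇒ a U ⇒ a U U ⇒ a a U ⇒ a a a

a a a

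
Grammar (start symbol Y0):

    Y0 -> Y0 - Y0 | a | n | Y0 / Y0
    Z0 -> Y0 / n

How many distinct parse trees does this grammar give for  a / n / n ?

2

Parse trees for a / n / n:
  [Y0 [Y0 a] / [Y0 [Y0 n] / [Y0 n]]]
  [Y0 [Y0 [Y0 a] / [Y0 n]] / [Y0 n]]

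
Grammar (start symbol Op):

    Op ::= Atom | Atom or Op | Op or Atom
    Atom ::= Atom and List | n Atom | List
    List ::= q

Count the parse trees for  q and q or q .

Parse trees for q and q or q:
  [Op [Atom [Atom [List q]] and [List q]] or [Op [Atom [List q]]]]
  [Op [Op [Atom [Atom [List q]] and [List q]]] or [Atom [List q]]]

2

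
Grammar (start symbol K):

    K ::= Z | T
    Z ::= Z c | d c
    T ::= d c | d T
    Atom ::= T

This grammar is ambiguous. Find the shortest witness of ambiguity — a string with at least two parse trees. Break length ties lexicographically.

length 2: d c has 2 parse trees

Two derivations of d c:
  K ⇒ Z ⇒ d c
  K ⇒ T ⇒ d c

d c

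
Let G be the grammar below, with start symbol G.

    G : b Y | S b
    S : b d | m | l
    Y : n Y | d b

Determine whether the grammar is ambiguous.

Ambiguous

Witness: b d b

Derivation 1: G ⇒ b Y ⇒ b d b
Derivation 2: G ⇒ S b ⇒ b d b

Two distinct leftmost derivations for the same string.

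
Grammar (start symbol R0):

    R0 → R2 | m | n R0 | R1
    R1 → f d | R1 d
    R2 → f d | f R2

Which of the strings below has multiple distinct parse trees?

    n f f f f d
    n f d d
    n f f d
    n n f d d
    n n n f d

n f f f f d: 1 tree
n f d d: 1 tree
n f f d: 1 tree
n n f d d: 1 tree
n n n f d: 2 trees

n n n f d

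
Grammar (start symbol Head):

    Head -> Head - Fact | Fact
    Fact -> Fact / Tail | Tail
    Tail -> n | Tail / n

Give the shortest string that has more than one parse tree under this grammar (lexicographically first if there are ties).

n / n

length 1: no string has ≥2 trees
length 3: n / n has 2 parse trees

Two derivations of n / n:
  Head ⇒ Fact ⇒ Fact / Tail ⇒ Tail / Tail ⇒ n / Tail ⇒ n / n
  Head ⇒ Fact ⇒ Tail ⇒ Tail / n ⇒ n / n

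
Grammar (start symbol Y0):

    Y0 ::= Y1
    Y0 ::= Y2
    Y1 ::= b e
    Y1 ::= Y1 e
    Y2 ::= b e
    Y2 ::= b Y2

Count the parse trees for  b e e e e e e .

1

Parse trees for b e e e e e e:
  [Y0 [Y1 [Y1 [Y1 [Y1 [Y1 [Y1 b e] e] e] e] e] e]]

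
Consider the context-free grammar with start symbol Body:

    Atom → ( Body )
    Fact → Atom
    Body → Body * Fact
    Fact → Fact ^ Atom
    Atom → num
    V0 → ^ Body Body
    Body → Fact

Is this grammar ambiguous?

(V0 is unreachable from Body, so its rules don't affect L(Body).) This is a standard precedence ladder (Body over Fact over Atom), with each level left-recursive on its own operator ('*' at Body, '^' at Fact). That structure is LR(1), hence unambiguous.

Unambiguous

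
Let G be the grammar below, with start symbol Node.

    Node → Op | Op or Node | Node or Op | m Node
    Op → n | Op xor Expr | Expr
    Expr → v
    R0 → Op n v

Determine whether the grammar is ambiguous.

Ambiguous

Witness: n or n

Derivation 1: Node ⇒ Op or Node ⇒ n or Node ⇒ n or Op ⇒ n or n
Derivation 2: Node ⇒ Node or Op ⇒ Op or Op ⇒ n or Op ⇒ n or n

Two distinct leftmost derivations for the same string.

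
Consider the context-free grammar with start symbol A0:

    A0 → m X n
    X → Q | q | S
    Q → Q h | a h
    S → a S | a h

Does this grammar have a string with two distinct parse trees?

Witness: m a h n

Derivation 1: A0 ⇒ m X n ⇒ m Q n ⇒ m a h n
Derivation 2: A0 ⇒ m X n ⇒ m S n ⇒ m a h n

Two distinct leftmost derivations for the same string.

Ambiguous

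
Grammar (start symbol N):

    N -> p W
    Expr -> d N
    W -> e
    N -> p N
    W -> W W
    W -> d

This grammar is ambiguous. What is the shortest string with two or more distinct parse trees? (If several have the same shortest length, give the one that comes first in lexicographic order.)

length 2: no string has ≥2 trees
length 3: no string has ≥2 trees
length 4: p d d d has 2 parse trees

Two derivations of p d d d:
  N ⇒ p W ⇒ p W W ⇒ p W W W ⇒ p d W W ⇒ p d d W ⇒ p d d d
  N ⇒ p W ⇒ p W W ⇒ p d W ⇒ p d W W ⇒ p d d W ⇒ p d d d

p d d d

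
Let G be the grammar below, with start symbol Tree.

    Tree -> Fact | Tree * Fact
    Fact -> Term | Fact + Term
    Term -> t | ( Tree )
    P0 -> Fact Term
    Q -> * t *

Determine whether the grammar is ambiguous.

Unambiguous

(P0, Q are unreachable from Tree, so their rules don't affect L(Tree).) The grammar is stratified — Tree handles '*' (left-recursive), Fact handles '+', Term atoms. Each operator has a fixed associativity and precedence level, so every string has one parse.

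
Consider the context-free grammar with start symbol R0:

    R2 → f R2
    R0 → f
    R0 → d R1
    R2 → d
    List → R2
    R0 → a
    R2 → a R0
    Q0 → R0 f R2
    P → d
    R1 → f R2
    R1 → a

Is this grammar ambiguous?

(P, List, Q0 are unreachable from R0, so their rules don't affect L(R0).) Each reachable nonterminal has at most one production per leading terminal, and all productions are right-linear; the derivation is determined token-by-token.

Unambiguous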